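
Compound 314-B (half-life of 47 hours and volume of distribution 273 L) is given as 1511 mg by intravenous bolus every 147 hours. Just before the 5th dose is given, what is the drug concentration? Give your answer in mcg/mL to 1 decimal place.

f = (1/2)^(τ/t½) = (1/2)^(147/47) ≈ 0.1144.
C₀ = D/Vd = 1511/273 ≈ 5.535 mcg/mL.
Before the 5th dose, 4 doses have been given. Superposition: Cmin = C₀·(f + f² + … + f^4).
≈ 5.535 × (0.1144 + 0.0131 + 0.0015 + 0.0002) ≈ 5.535 × 0.1292 ≈ 0.715 mcg/mL.

0.7 mcg/mL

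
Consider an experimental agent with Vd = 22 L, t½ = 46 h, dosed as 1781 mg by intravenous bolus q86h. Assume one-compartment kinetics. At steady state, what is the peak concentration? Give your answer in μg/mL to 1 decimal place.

111.5 μg/mL

Over one 86-h interval, 86/46 ≈ 1.8696 half-lives elapse, leaving f ≈ 0.2737 of each dose.
At steady state, accumulation factor R = 1/(1 − e^(−kτ)) ≈ 1.3768.
Single-dose peak C₀ = D/Vd = 1781/22 ≈ 80.955 μg/mL.
Cmax,ss = C₀/(1 − f) ≈ 80.955/0.7263 ≈ 111.462 μg/mL.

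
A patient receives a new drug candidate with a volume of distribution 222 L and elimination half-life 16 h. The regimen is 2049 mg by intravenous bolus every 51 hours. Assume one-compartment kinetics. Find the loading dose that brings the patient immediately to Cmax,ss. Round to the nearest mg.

2302 mg

f = (1/2)^(51/16) ≈ 0.109766; accumulation ratio R = 1/(1−f) ≈ 1.12330.
Loading dose to hit Cmax,ss on first dose: D_load = D_maint·R ≈ 2049 × 1.12330 ≈ 2301.64 mg.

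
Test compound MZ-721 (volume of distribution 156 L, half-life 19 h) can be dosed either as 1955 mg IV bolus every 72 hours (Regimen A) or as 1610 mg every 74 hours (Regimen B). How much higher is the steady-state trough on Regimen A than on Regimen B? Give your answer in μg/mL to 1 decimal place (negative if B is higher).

0.2 μg/mL

Regimen A: f = (1/2)^(72/19) ≈ 0.0723; Cmin,ss = (1955/156)·f/(1−f) ≈ 0.977 μg/mL.
Regimen B: f = (1/2)^(74/19) ≈ 0.0672; Cmin,ss = (1610/156)·f/(1−f) ≈ 0.744 μg/mL.
Difference ≈ 0.977 − 0.744 ≈ 0.233 μg/mL.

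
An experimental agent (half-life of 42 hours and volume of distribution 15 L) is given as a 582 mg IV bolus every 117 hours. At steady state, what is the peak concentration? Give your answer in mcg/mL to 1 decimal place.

k = ln2/t½ = ln2/42 ≈ 0.016504 h⁻¹; fraction remaining f = e^(−kτ) = e^(−0.016504×117) ≈ 0.1450.
Accumulation ratio R = 1/(1 − f) ≈ 1/0.8550 ≈ 1.1696.
Single-dose peak C₀ = D/Vd = 582/15 ≈ 38.800 mcg/mL.
Steady-state peak Cmax,ss = C₀·R ≈ 38.800 × 1.1696 ≈ 45.380 mcg/mL.

45.4 mcg/mL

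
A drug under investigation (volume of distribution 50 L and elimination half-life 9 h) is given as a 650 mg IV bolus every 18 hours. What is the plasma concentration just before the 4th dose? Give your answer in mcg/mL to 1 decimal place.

4.3 mcg/mL

f = (1/2)^(τ/t½) = (1/2)^(18/9) ≈ 0.2500.
C₀ = D/Vd = 650/50 ≈ 13.000 mcg/mL.
Before the 4th dose, 3 doses have been given. Superposition: Cmin = C₀·(f + f² + … + f^3).
≈ 13.000 × (0.2500 + 0.0625 + 0.0156) ≈ 13.000 × 0.3281 ≈ 4.265 mcg/mL.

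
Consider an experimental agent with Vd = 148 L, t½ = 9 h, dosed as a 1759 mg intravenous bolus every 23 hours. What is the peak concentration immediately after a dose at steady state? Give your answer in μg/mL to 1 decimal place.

k = ln2/t½ = ln2/9 ≈ 0.077016 h⁻¹; fraction remaining f = e^(−kτ) = e^(−0.077016×23) ≈ 0.1701.
At steady state, accumulation factor R = 1/(1 − e^(−kτ)) ≈ 1.2050.
Single-dose peak C₀ = D/Vd = 1759/148 ≈ 11.885 μg/mL.
Steady-state peak Cmax,ss = C₀·R ≈ 11.885 × 1.2050 ≈ 14.321 μg/mL.

14.3 μg/mL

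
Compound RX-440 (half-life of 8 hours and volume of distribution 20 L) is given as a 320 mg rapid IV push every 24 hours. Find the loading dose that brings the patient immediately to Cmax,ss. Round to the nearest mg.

366 mg

f = (1/2)^(24/8) ≈ 0.125000; accumulation ratio R = 1/(1−f) ≈ 1.14286.
Loading dose to hit Cmax,ss on first dose: D_load = D_maint·R ≈ 320 × 1.14286 ≈ 365.72 mg.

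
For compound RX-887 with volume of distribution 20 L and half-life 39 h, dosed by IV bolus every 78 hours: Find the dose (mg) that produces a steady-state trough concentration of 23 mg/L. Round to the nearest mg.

1380 mg

τ/t½ = 78/39 ≈ 2, so f = (1/2)^(78/39) ≈ 0.250000.
Cmin,ss = (D/Vd)·f/(1−f), so D = Cmin,ss·Vd·(1−f)/f.
D = 23 × 20 × (1−f)/f ≈ 23 × 20 × 3.00000 ≈ 1380.00 mg.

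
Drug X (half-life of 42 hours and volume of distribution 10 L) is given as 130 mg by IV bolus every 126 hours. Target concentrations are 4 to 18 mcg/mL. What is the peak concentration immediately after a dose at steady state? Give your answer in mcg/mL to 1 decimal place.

τ = 126 h = 3 half-lives, so f = (1/2)^3 = 0.125.
At steady state, R = 1/(1 − 0.125) = 8/7.
Single-dose peak C₀ = D/Vd = 130/10 = 13 mcg/mL.
Steady-state peak Cmax,ss = C₀·R = 13 × 8/7 ≈ 14.857 mcg/mL.
Peak 14.9 mcg/mL vs MTC 18 mcg/mL: below toxic threshold.

14.9 mcg/mL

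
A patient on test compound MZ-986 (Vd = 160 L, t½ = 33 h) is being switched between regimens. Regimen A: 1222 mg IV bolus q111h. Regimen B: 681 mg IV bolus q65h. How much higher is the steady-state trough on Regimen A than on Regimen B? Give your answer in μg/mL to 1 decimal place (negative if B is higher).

-0.6 μg/mL

Regimen A: f = (1/2)^(111/33) ≈ 0.0972; Cmin,ss = (1222/160)·f/(1−f) ≈ 0.822 μg/mL.
Regimen B: f = (1/2)^(65/33) ≈ 0.2553; Cmin,ss = (681/160)·f/(1−f) ≈ 1.459 μg/mL.
Difference ≈ 0.822 − 1.459 ≈ -0.637 μg/mL.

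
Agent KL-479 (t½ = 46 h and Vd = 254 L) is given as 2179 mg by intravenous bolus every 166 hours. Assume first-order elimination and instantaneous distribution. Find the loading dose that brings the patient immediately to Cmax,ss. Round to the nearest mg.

2374 mg

f = (1/2)^(166/46) ≈ 0.081974; accumulation ratio R = 1/(1−f) ≈ 1.08929.
Loading dose to hit Cmax,ss on first dose: D_load = D_maint·R ≈ 2179 × 1.08929 ≈ 2373.56 mg.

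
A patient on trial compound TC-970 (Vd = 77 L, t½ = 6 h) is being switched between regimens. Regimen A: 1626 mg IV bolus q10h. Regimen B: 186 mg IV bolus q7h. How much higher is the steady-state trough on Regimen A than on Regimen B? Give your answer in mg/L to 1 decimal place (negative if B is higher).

Regimen A: f = (1/2)^(10/6) ≈ 0.3150; Cmin,ss = (1626/77)·f/(1−f) ≈ 9.711 mg/L.
Regimen B: f = (1/2)^(7/6) ≈ 0.4454; Cmin,ss = (186/77)·f/(1−f) ≈ 1.940 mg/L.
Difference ≈ 9.711 − 1.940 ≈ 7.771 mg/L.

7.8 mg/L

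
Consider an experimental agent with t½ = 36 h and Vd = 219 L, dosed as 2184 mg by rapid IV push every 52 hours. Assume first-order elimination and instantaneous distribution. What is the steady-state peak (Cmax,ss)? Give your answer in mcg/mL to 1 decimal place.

15.8 mcg/mL

τ/t½ = 52/36 ≈ 1.4444, so fraction remaining f = (1/2)^(52/36) ≈ 0.3674.
Accumulation ratio R = 1/(1 − f) ≈ 1/0.6326 ≈ 1.5808.
Each bolus raises the concentration by D/Vd = 2184/219 ≈ 9.973 mcg/mL.
Cmax,ss = C₀/(1 − f) ≈ 9.973/0.6326 ≈ 15.765 mcg/mL.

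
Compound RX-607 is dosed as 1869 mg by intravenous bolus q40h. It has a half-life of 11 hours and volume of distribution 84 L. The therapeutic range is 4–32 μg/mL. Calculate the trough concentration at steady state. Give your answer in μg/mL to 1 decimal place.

τ/t½ = 40/11 ≈ 3.6364, so fraction remaining f = (1/2)^(40/11) ≈ 0.0804.
Accumulation ratio R = 1/(1 − f) ≈ 1/0.9196 ≈ 1.0874.
Single-dose peak C₀ = D/Vd = 1869/84 ≈ 22.250 μg/mL.
Cmax,ss = C₀/(1 − f) ≈ 22.250/0.9196 ≈ 24.195 μg/mL.
Steady-state trough Cmin,ss = Cmax,ss·f ≈ 24.195 × 0.0804 ≈ 1.945 μg/mL.
Trough 1.9 μg/mL vs MEC 4 μg/mL: subtherapeutic.

1.9 μg/mL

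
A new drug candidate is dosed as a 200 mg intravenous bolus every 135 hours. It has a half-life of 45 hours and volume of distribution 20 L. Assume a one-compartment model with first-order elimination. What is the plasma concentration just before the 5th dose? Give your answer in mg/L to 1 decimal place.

1.4 mg/L

f = (1/2)^(τ/t½) = (1/2)^(135/45) ≈ 0.1250.
C₀ = D/Vd = 200/20 ≈ 10.000 mg/L.
Before the 5th dose, 4 doses have been given. Superposition: Cmin = C₀·(f + f² + … + f^4).
≈ 10.000 × (0.1250 + 0.0156 + 0.0020 + 0.0002) ≈ 10.000 × 0.1428 ≈ 1.428 mg/L.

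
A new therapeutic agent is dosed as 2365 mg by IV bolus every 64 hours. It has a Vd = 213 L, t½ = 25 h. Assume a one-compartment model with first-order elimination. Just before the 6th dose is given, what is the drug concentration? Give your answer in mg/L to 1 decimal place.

2.3 mg/L

f = (1/2)^(τ/t½) = (1/2)^(64/25) ≈ 0.1696.
C₀ = D/Vd = 2365/213 ≈ 11.103 mg/L.
Before the 6th dose, 5 doses have been given. Superposition: Cmin = C₀·(f + f² + … + f^5).
≈ 11.103 × (0.1696 + 0.0288 + 0.0049 + 0.0008 + 0.0001) ≈ 11.103 × 0.2042 ≈ 2.267 mg/L.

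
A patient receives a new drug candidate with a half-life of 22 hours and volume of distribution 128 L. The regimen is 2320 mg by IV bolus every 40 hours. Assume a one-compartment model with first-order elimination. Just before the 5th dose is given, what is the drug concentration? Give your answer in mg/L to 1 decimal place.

f = (1/2)^(τ/t½) = (1/2)^(40/22) ≈ 0.2836.
C₀ = D/Vd = 2320/128 ≈ 18.125 mg/L.
Before the 5th dose, 4 doses have been given. Superposition: Cmin = C₀·(f + f² + … + f^4).
≈ 18.125 × (0.2836 + 0.0804 + 0.0228 + 0.0065) ≈ 18.125 × 0.3933 ≈ 7.129 mg/L.

7.1 mg/L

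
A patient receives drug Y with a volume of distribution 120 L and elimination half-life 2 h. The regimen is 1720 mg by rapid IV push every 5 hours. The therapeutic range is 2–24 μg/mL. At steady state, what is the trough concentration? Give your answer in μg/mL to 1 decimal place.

τ/t½ = 5/2 ≈ 2.5, so fraction remaining f = (1/2)^(5/2) ≈ 0.1768.
Single-dose peak C₀ = D/Vd = 1720/120 ≈ 14.333 μg/mL.
Steady-state trough Cmin,ss = C₀·f/(1−f) ≈ 14.333 × 0.1768/0.8232 ≈ 3.078 μg/mL.
Trough 3.1 μg/mL vs MEC 2 μg/mL: adequate.

3.1 μg/mL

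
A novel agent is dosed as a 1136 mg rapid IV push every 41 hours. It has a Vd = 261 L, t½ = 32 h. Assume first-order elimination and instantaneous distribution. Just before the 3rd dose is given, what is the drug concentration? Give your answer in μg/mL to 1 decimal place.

2.5 μg/mL

f = (1/2)^(τ/t½) = (1/2)^(41/32) ≈ 0.4114.
C₀ = D/Vd = 1136/261 ≈ 4.352 μg/mL.
Before the 3rd dose, 2 doses have been given. Superposition: Cmin = C₀·(f + f²).
≈ 4.352 × (0.4114 + 0.1692) ≈ 4.352 × 0.5806 ≈ 2.527 μg/mL.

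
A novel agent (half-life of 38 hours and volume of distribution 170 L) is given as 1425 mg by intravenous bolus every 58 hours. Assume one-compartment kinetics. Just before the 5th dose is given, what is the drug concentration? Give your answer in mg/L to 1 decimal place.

4.4 mg/L

f = (1/2)^(τ/t½) = (1/2)^(58/38) ≈ 0.3472.
C₀ = D/Vd = 1425/170 ≈ 8.382 mg/L.
Before the 5th dose, 4 doses have been given. Superposition: Cmin = C₀·(f + f² + … + f^4).
≈ 8.382 × (0.3472 + 0.1205 + 0.0419 + 0.0145) ≈ 8.382 × 0.5241 ≈ 4.393 mg/L.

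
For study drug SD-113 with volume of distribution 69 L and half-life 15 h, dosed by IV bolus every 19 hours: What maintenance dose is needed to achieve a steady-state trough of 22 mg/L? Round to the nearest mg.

τ/t½ = 19/15 ≈ 1.2667, so f = (1/2)^(19/15) ≈ 0.415619.
Cmin,ss = (D/Vd)·f/(1−f), so D = Cmin,ss·Vd·(1−f)/f.
D = 22 × 69 × (1−f)/f ≈ 22 × 69 × 1.40605 ≈ 2134.38 mg.

2134 mg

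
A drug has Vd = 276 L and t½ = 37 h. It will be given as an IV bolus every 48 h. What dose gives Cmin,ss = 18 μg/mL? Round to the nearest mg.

7242 mg

τ/t½ = 48/37 ≈ 1.2973, so f = (1/2)^(48/37) ≈ 0.406888.
Cmin,ss = (D/Vd)·f/(1−f), so D = Cmin,ss·Vd·(1−f)/f.
D = 18 × 276 × (1−f)/f ≈ 18 × 276 × 1.45768 ≈ 7241.75 mg.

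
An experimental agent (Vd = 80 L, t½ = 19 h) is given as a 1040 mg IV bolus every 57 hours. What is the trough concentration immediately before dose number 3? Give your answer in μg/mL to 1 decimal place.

1.8 μg/mL

f = (1/2)^(τ/t½) = (1/2)^(57/19) ≈ 0.1250.
C₀ = D/Vd = 1040/80 ≈ 13.000 μg/mL.
Before the 3rd dose, 2 doses have been given. Superposition: Cmin = C₀·(f + f²).
≈ 13.000 × (0.1250 + 0.0156) ≈ 13.000 × 0.1406 ≈ 1.828 μg/mL.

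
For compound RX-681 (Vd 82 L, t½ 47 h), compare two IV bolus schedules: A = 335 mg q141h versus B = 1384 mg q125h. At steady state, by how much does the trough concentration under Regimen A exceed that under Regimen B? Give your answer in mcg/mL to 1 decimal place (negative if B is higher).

-2.6 mcg/mL

Regimen A: f = (1/2)^(141/47) ≈ 0.1250; Cmin,ss = (335/82)·f/(1−f) ≈ 0.584 mcg/mL.
Regimen B: f = (1/2)^(125/47) ≈ 0.1583; Cmin,ss = (1384/82)·f/(1−f) ≈ 3.174 mcg/mL.
Difference ≈ 0.584 − 3.174 ≈ -2.590 mcg/mL.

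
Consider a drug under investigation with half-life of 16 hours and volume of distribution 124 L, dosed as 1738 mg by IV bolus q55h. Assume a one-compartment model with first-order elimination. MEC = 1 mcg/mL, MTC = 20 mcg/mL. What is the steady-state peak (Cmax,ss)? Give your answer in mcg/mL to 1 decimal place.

k = ln2/t½ = ln2/16 ≈ 0.043322 h⁻¹; fraction remaining f = e^(−kτ) = e^(−0.043322×55) ≈ 0.0923.
Accumulation ratio R = 1/(1 − f) ≈ 1/0.9077 ≈ 1.1017.
Each bolus raises the concentration by D/Vd = 1738/124 ≈ 14.016 mcg/mL.
Cmax,ss = C₀/(1 − f) ≈ 14.016/0.9077 ≈ 15.441 mcg/mL.
Peak 15.4 mcg/mL vs MTC 20 mcg/mL: below toxic threshold.

15.4 mcg/mL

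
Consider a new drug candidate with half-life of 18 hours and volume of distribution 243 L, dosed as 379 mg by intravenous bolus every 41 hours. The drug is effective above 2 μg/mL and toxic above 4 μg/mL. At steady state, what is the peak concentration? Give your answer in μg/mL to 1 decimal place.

τ/t½ = 41/18 ≈ 2.2778, so fraction remaining f = (1/2)^(41/18) ≈ 0.2062.
Accumulation ratio R = 1/(1 − f) ≈ 1/0.7938 ≈ 1.2598.
Single-dose peak C₀ = D/Vd = 379/243 ≈ 1.560 μg/mL.
Steady-state peak Cmax,ss = C₀·R ≈ 1.560 × 1.2598 ≈ 1.965 μg/mL.
Peak 2.0 μg/mL vs MTC 4 μg/mL: below toxic threshold.

2.0 μg/mL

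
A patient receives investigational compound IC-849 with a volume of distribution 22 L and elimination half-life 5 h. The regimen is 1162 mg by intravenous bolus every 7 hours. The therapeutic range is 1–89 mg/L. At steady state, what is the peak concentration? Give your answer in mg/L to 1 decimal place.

85.0 mg/L

Over one 7-h interval, 7/5 ≈ 1.4 half-lives elapse, leaving f ≈ 0.3789 of each dose.
Accumulation ratio R = 1/(1 − f) ≈ 1/0.6211 ≈ 1.6100.
Single-dose peak C₀ = D/Vd = 1162/22 ≈ 52.818 mg/L.
Cmax,ss = C₀/(1 − f) ≈ 52.818/0.6211 ≈ 85.039 mg/L.
Peak 85.0 mg/L vs MTC 89 mg/L: below toxic threshold.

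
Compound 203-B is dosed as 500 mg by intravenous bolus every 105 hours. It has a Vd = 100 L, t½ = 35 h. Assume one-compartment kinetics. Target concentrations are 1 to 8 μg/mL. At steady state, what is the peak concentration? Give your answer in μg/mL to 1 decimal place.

The dosing interval is 3 half-lives, so f = 2^(−3) = 0.125.
Accumulation ratio R = 1/(1 − f) = 1/0.875 = 8/7.
Single-dose peak C₀ = D/Vd = 500/100 = 5 μg/mL.
Steady-state peak Cmax,ss = C₀·R = 5 × 8/7 ≈ 5.714 μg/mL.
Peak 5.7 μg/mL vs MTC 8 μg/mL: below toxic threshold.

5.7 μg/mL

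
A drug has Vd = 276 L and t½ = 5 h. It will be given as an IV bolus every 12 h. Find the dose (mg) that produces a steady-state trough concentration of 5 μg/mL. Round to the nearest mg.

5904 mg

τ/t½ = 12/5 ≈ 2.4, so f = (1/2)^(12/5) ≈ 0.189465.
Cmin,ss = (D/Vd)·f/(1−f), so D = Cmin,ss·Vd·(1−f)/f.
D = 5 × 276 × (1−f)/f ≈ 5 × 276 × 4.27802 ≈ 5903.67 mg.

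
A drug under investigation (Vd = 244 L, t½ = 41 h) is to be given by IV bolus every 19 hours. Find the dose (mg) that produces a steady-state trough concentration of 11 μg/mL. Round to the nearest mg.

τ/t½ = 19/41 ≈ 0.46341, so f = (1/2)^(19/41) ≈ 0.725268.
Cmin,ss = (D/Vd)·f/(1−f), so D = Cmin,ss·Vd·(1−f)/f.
D = 11 × 244 × (1−f)/f ≈ 11 × 244 × 0.37880 ≈ 1016.70 mg.

1017 mg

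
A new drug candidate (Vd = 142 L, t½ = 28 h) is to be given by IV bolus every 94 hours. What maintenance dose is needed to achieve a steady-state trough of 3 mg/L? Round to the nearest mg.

τ/t½ = 94/28 ≈ 3.3571, so f = (1/2)^(94/28) ≈ 0.097589.
Cmin,ss = (D/Vd)·f/(1−f), so D = Cmin,ss·Vd·(1−f)/f.
D = 3 × 142 × (1−f)/f ≈ 3 × 142 × 9.24706 ≈ 3939.25 mg.

3939 mg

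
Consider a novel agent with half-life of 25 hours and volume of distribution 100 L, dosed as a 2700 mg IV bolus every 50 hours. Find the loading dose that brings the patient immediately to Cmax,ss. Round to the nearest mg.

f = (1/2)^(50/25) ≈ 0.250000; accumulation ratio R = 1/(1−f) ≈ 1.33333.
Loading dose to hit Cmax,ss on first dose: D_load = D_maint·R ≈ 2700 × 1.33333 ≈ 3599.99 mg.

3600 mg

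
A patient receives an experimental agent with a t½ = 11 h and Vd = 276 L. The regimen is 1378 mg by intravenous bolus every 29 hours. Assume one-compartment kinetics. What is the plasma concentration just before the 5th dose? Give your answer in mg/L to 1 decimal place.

1.0 mg/L

f = (1/2)^(τ/t½) = (1/2)^(29/11) ≈ 0.1608.
C₀ = D/Vd = 1378/276 ≈ 4.993 mg/L.
Before the 5th dose, 4 doses have been given. Superposition: Cmin = C₀·(f + f² + … + f^4).
≈ 4.993 × (0.1608 + 0.0259 + 0.0042 + 0.0007) ≈ 4.993 × 0.1916 ≈ 0.957 mg/L.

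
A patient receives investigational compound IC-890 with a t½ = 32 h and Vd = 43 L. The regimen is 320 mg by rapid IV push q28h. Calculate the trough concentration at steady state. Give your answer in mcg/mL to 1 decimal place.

k = ln2/t½ = ln2/32 ≈ 0.021661 h⁻¹; fraction remaining f = e^(−kτ) = e^(−0.021661×28) ≈ 0.5453.
At steady state, accumulation factor R = 1/(1 − e^(−kτ)) ≈ 2.1993.
Single-dose peak C₀ = D/Vd = 320/43 ≈ 7.442 mcg/mL.
Cmax,ss = C₀/(1 − f) ≈ 7.442/0.4547 ≈ 16.367 mcg/mL.
Steady-state trough Cmin,ss = Cmax,ss·f ≈ 16.367 × 0.5453 ≈ 8.925 mcg/mL.

8.9 mcg/mL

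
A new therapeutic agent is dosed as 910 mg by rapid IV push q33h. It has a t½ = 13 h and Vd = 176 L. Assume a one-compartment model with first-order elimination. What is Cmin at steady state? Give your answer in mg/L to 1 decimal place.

1.1 mg/L

k = ln2/t½ = ln2/13 ≈ 0.053319 h⁻¹; fraction remaining f = e^(−kτ) = e^(−0.053319×33) ≈ 0.1721.
Accumulation ratio R = 1/(1 − f) ≈ 1/0.8279 ≈ 1.2079.
Each bolus raises the concentration by D/Vd = 910/176 ≈ 5.170 mg/L.
Cmax,ss = C₀/(1 − f) ≈ 5.170/0.8279 ≈ 6.245 mg/L.
One interval later, Cmin,ss = Cmax,ss·e^(−kτ) ≈ 6.245 × 0.1721 ≈ 1.075 mg/L.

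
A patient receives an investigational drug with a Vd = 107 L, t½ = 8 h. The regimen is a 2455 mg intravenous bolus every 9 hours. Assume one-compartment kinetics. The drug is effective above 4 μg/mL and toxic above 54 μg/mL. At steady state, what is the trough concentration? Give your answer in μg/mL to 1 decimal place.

19.4 μg/mL

k = ln2/t½ = ln2/8 ≈ 0.086643 h⁻¹; fraction remaining f = e^(−kτ) = e^(−0.086643×9) ≈ 0.4585.
Accumulation ratio R = 1/(1 − f) ≈ 1/0.5415 ≈ 1.8467.
Single-dose peak C₀ = D/Vd = 2455/107 ≈ 22.944 μg/mL.
Steady-state peak Cmax,ss = C₀·R ≈ 22.944 × 1.8467 ≈ 42.371 μg/mL.
One interval later, Cmin,ss = Cmax,ss·e^(−kτ) ≈ 42.371 × 0.4585 ≈ 19.427 μg/mL.
Trough 19.4 μg/mL vs MEC 4 μg/mL: adequate.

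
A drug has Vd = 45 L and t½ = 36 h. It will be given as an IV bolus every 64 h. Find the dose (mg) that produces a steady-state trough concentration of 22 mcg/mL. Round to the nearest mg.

τ/t½ = 64/36 ≈ 1.7778, so f = (1/2)^(64/36) ≈ 0.291632.
Cmin,ss = (D/Vd)·f/(1−f), so D = Cmin,ss·Vd·(1−f)/f.
D = 22 × 45 × (1−f)/f ≈ 22 × 45 × 2.42898 ≈ 2404.69 mg.

2405 mg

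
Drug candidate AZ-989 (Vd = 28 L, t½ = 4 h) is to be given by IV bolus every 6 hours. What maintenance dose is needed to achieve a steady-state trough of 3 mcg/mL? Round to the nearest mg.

τ/t½ = 6/4 ≈ 1.5, so f = (1/2)^(6/4) ≈ 0.353553.
Cmin,ss = (D/Vd)·f/(1−f), so D = Cmin,ss·Vd·(1−f)/f.
D = 3 × 28 × (1−f)/f ≈ 3 × 28 × 1.82843 ≈ 153.59 mg.

154 mg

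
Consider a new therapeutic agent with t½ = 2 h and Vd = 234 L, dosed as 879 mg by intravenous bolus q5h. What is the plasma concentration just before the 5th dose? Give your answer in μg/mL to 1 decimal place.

f = (1/2)^(τ/t½) = (1/2)^(5/2) ≈ 0.1768.
C₀ = D/Vd = 879/234 ≈ 3.756 μg/mL.
Before the 5th dose, 4 doses have been given. Superposition: Cmin = C₀·(f + f² + … + f^4).
≈ 3.756 × (0.1768 + 0.0313 + 0.0055 + 0.0010) ≈ 3.756 × 0.2146 ≈ 0.806 μg/mL.

0.8 μg/mL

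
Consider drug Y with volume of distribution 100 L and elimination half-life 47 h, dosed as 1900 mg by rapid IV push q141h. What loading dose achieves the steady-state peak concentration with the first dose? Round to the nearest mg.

2171 mg

f = (1/2)^(141/47) ≈ 0.125000; accumulation ratio R = 1/(1−f) ≈ 1.14286.
Loading dose to hit Cmax,ss on first dose: D_load = D_maint·R ≈ 1900 × 1.14286 ≈ 2171.43 mg.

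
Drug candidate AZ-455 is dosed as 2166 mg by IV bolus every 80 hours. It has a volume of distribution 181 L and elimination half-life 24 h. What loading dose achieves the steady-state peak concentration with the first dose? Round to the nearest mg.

f = (1/2)^(80/24) ≈ 0.099213; accumulation ratio R = 1/(1−f) ≈ 1.11014.
Loading dose to hit Cmax,ss on first dose: D_load = D_maint·R ≈ 2166 × 1.11014 ≈ 2404.56 mg.

2405 mg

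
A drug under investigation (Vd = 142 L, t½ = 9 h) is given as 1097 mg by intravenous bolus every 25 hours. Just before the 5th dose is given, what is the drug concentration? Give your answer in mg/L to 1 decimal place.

f = (1/2)^(τ/t½) = (1/2)^(25/9) ≈ 0.1458.
C₀ = D/Vd = 1097/142 ≈ 7.725 mg/L.
Before the 5th dose, 4 doses have been given. Superposition: Cmin = C₀·(f + f² + … + f^4).
≈ 7.725 × (0.1458 + 0.0213 + 0.0031 + 0.0005) ≈ 7.725 × 0.1707 ≈ 1.319 mg/L.

1.3 mg/L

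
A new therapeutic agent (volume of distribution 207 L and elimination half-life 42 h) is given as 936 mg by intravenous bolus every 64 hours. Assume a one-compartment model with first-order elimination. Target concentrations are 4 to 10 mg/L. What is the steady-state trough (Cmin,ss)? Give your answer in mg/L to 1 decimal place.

Over one 64-h interval, 64/42 ≈ 1.5238 half-lives elapse, leaving f ≈ 0.3478 of each dose.
Single-dose peak C₀ = D/Vd = 936/207 ≈ 4.522 mg/L.
Steady-state trough Cmin,ss = C₀·f/(1−f) ≈ 4.522 × 0.3478/0.6522 ≈ 2.411 mg/L.
Trough 2.4 mg/L vs MEC 4 mg/L: subtherapeutic.

2.4 mg/L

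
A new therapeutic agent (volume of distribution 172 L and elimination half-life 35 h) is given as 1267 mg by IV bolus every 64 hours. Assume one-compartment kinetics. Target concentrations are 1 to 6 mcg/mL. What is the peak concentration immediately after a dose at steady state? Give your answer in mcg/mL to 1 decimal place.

10.3 mcg/mL

τ/t½ = 64/35 ≈ 1.8286, so fraction remaining f = (1/2)^(64/35) ≈ 0.2815.
At steady state, accumulation factor R = 1/(1 − e^(−kτ)) ≈ 1.3918.
Single-dose peak C₀ = D/Vd = 1267/172 ≈ 7.366 mcg/mL.
Cmax,ss = C₀/(1 − f) ≈ 7.366/0.7185 ≈ 10.252 mcg/mL.
Peak 10.3 mcg/mL vs MTC 6 mcg/mL: exceeds toxic threshold.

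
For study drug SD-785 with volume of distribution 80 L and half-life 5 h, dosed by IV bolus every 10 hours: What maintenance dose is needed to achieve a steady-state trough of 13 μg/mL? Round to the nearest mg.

τ/t½ = 10/5 ≈ 2, so f = (1/2)^(10/5) ≈ 0.250000.
Cmin,ss = (D/Vd)·f/(1−f), so D = Cmin,ss·Vd·(1−f)/f.
D = 13 × 80 × (1−f)/f ≈ 13 × 80 × 3.00000 ≈ 3120.00 mg.

3120 mg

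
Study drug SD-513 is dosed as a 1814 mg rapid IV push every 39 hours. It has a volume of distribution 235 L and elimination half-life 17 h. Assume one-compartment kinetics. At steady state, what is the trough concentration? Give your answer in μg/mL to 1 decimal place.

k = ln2/t½ = ln2/17 ≈ 0.040773 h⁻¹; fraction remaining f = e^(−kτ) = e^(−0.040773×39) ≈ 0.2039.
Accumulation ratio R = 1/(1 − f) ≈ 1/0.7961 ≈ 1.2561.
Single-dose peak C₀ = D/Vd = 1814/235 ≈ 7.719 μg/mL.
Steady-state peak Cmax,ss = C₀·R ≈ 7.719 × 1.2561 ≈ 9.696 μg/mL.
Steady-state trough Cmin,ss = Cmax,ss·f ≈ 9.696 × 0.2039 ≈ 1.977 μg/mL.

2.0 μg/mL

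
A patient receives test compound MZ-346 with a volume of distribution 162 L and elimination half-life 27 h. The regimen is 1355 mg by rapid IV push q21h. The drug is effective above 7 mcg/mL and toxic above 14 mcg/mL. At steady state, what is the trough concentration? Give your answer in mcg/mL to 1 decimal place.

Over one 21-h interval, 21/27 ≈ 0.77778 half-lives elapse, leaving f ≈ 0.5833 of each dose.
Single-dose peak C₀ = D/Vd = 1355/162 ≈ 8.364 mcg/mL.
Steady-state trough Cmin,ss = C₀·f/(1−f) ≈ 8.364 × 0.5833/0.4167 ≈ 11.708 mcg/mL.
Trough 11.7 mcg/mL vs MEC 7 mcg/mL: adequate.

11.7 mcg/mL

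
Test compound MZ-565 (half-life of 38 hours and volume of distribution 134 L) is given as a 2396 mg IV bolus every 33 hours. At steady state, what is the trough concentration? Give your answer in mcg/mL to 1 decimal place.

k = ln2/t½ = ln2/38 ≈ 0.018241 h⁻¹; fraction remaining f = e^(−kτ) = e^(−0.018241×33) ≈ 0.5477.
At steady state, accumulation factor R = 1/(1 − e^(−kτ)) ≈ 2.2109.
Each bolus raises the concentration by D/Vd = 2396/134 ≈ 17.881 mcg/mL.
Steady-state peak Cmax,ss = C₀·R ≈ 17.881 × 2.2109 ≈ 39.533 mcg/mL.
Steady-state trough Cmin,ss = Cmax,ss·f ≈ 39.533 × 0.5477 ≈ 21.652 mcg/mL.

21.7 mcg/mL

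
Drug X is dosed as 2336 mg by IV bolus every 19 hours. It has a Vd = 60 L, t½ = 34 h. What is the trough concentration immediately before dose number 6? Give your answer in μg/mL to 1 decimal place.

f = (1/2)^(τ/t½) = (1/2)^(19/34) ≈ 0.6789.
C₀ = D/Vd = 2336/60 ≈ 38.933 μg/mL.
Before the 6th dose, 5 doses have been given. Superposition: Cmin = C₀·(f + f² + … + f^5).
≈ 38.933 × (0.6789 + 0.4609 + 0.3129 + 0.2124 + 0.1442) ≈ 38.933 × 1.8093 ≈ 70.441 μg/mL.

70.4 μg/mL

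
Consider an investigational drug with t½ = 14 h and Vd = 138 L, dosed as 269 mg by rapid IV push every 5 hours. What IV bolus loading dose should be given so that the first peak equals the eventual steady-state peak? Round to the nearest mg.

1227 mg

f = (1/2)^(5/14) ≈ 0.780709; accumulation ratio R = 1/(1−f) ≈ 4.56015.
Loading dose to hit Cmax,ss on first dose: D_load = D_maint·R ≈ 269 × 4.56015 ≈ 1226.68 mg.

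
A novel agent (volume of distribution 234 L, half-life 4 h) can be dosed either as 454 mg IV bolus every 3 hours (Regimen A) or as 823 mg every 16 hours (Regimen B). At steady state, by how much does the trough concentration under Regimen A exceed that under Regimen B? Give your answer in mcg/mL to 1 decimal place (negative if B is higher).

2.6 mcg/mL

Regimen A: f = (1/2)^(3/4) ≈ 0.5946; Cmin,ss = (454/234)·f/(1−f) ≈ 2.846 mcg/mL.
Regimen B: f = (1/2)^(16/4) ≈ 0.0625; Cmin,ss = (823/234)·f/(1−f) ≈ 0.234 mcg/mL.
Difference ≈ 2.846 − 0.234 ≈ 2.612 mcg/mL.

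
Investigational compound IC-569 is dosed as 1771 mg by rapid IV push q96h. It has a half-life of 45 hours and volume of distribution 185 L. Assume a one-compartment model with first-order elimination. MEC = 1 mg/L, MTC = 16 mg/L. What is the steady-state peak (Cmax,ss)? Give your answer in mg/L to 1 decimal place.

12.4 mg/L

k = ln2/t½ = ln2/45 ≈ 0.015403 h⁻¹; fraction remaining f = e^(−kτ) = e^(−0.015403×96) ≈ 0.2279.
Accumulation ratio R = 1/(1 − f) ≈ 1/0.7721 ≈ 1.2952.
Each bolus raises the concentration by D/Vd = 1771/185 ≈ 9.573 mg/L.
Steady-state peak Cmax,ss = C₀·R ≈ 9.573 × 1.2952 ≈ 12.399 mg/L.
Peak 12.4 mg/L vs MTC 16 mg/L: below toxic threshold.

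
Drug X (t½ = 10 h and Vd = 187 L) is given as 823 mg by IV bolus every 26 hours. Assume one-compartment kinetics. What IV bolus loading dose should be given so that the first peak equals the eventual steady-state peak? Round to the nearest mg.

986 mg

f = (1/2)^(26/10) ≈ 0.164938; accumulation ratio R = 1/(1−f) ≈ 1.19752.
Loading dose to hit Cmax,ss on first dose: D_load = D_maint·R ≈ 823 × 1.19752 ≈ 985.56 mg.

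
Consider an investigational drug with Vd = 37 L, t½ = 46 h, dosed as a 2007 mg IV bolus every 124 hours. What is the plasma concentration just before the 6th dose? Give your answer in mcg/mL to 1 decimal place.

f = (1/2)^(τ/t½) = (1/2)^(124/46) ≈ 0.1544.
C₀ = D/Vd = 2007/37 ≈ 54.243 mcg/mL.
Before the 6th dose, 5 doses have been given. Superposition: Cmin = C₀·(f + f² + … + f^5).
≈ 54.243 × (0.1544 + 0.0238 + 0.0037 + 0.0006 + 0.0001) ≈ 54.243 × 0.1826 ≈ 9.905 mcg/mL.

9.9 mcg/mL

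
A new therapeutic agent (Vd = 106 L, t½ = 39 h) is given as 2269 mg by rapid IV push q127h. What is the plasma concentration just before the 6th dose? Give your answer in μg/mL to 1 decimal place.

f = (1/2)^(τ/t½) = (1/2)^(127/39) ≈ 0.1046.
C₀ = D/Vd = 2269/106 ≈ 21.406 μg/mL.
Before the 6th dose, 5 doses have been given. Superposition: Cmin = C₀·(f + f² + … + f^5).
≈ 21.406 × (0.1046 + 0.0109 + 0.0011 + 0.0001 + 0.0000) ≈ 21.406 × 0.1167 ≈ 2.498 μg/mL.

2.5 μg/mL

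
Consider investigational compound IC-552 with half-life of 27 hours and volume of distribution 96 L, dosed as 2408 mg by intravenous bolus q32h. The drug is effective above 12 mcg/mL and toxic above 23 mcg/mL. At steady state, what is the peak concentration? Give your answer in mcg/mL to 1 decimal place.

Over one 32-h interval, 32/27 ≈ 1.1852 half-lives elapse, leaving f ≈ 0.4398 of each dose.
Accumulation ratio R = 1/(1 − f) ≈ 1/0.5602 ≈ 1.7851.
Single-dose peak C₀ = D/Vd = 2408/96 ≈ 25.083 mcg/mL.
Steady-state peak Cmax,ss = C₀·R ≈ 25.083 × 1.7851 ≈ 44.776 mcg/mL.
Peak 44.8 mcg/mL vs MTC 23 mcg/mL: exceeds toxic threshold.

44.8 mcg/mL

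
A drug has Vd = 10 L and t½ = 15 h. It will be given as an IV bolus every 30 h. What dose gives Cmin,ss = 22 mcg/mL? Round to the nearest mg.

660 mg

τ/t½ = 30/15 ≈ 2, so f = (1/2)^(30/15) ≈ 0.250000.
Cmin,ss = (D/Vd)·f/(1−f), so D = Cmin,ss·Vd·(1−f)/f.
D = 22 × 10 × (1−f)/f ≈ 22 × 10 × 3.00000 ≈ 660.00 mg.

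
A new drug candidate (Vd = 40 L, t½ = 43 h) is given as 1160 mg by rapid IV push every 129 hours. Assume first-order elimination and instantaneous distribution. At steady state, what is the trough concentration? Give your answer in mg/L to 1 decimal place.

4.1 mg/L

τ = 129 h = 3 half-lives, so f = (1/2)^3 = 0.125.
Accumulation ratio R = 1/(1 − f) = 1/0.875 = 8/7.
Single-dose peak C₀ = D/Vd = 1160/40 = 29 mg/L.
Steady-state peak Cmax,ss = C₀·R = 29 × 8/7 ≈ 33.143 mg/L.
Steady-state trough Cmin,ss = Cmax,ss·f ≈ 33.143 × 0.125 ≈ 4.143 mg/L.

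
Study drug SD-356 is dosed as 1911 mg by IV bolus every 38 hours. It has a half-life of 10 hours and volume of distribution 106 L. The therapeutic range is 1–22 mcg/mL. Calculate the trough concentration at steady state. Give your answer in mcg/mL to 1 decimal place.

1.4 mcg/mL

τ/t½ = 38/10 ≈ 3.8, so fraction remaining f = (1/2)^(38/10) ≈ 0.0718.
Accumulation ratio R = 1/(1 − f) ≈ 1/0.9282 ≈ 1.0774.
Single-dose peak C₀ = D/Vd = 1911/106 ≈ 18.028 mcg/mL.
Steady-state peak Cmax,ss = C₀·R ≈ 18.028 × 1.0774 ≈ 19.423 mcg/mL.
Steady-state trough Cmin,ss = Cmax,ss·f ≈ 19.423 × 0.0718 ≈ 1.395 mcg/mL.
Trough 1.4 mcg/mL vs MEC 1 mcg/mL: adequate.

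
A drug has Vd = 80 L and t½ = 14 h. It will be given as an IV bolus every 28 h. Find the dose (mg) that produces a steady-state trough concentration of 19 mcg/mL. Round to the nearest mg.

4560 mg

τ/t½ = 28/14 ≈ 2, so f = (1/2)^(28/14) ≈ 0.250000.
Cmin,ss = (D/Vd)·f/(1−f), so D = Cmin,ss·Vd·(1−f)/f.
D = 19 × 80 × (1−f)/f ≈ 19 × 80 × 3.00000 ≈ 4560.00 mg.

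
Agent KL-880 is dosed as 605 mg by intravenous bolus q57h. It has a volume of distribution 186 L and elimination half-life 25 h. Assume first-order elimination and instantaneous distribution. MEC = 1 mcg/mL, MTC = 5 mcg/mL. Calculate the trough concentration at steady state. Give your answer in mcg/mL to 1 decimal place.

τ/t½ = 57/25 ≈ 2.28, so fraction remaining f = (1/2)^(57/25) ≈ 0.2059.
At steady state, accumulation factor R = 1/(1 − e^(−kτ)) ≈ 1.2593.
Single-dose peak C₀ = D/Vd = 605/186 ≈ 3.253 mcg/mL.
Cmax,ss = C₀/(1 − f) ≈ 3.253/0.7941 ≈ 4.096 mcg/mL.
One interval later, Cmin,ss = Cmax,ss·e^(−kτ) ≈ 4.096 × 0.2059 ≈ 0.843 mcg/mL.
Trough 0.8 mcg/mL vs MEC 1 mcg/mL: subtherapeutic.

0.8 mcg/mL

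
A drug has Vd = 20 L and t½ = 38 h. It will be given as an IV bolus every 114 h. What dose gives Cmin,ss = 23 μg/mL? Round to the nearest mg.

τ/t½ = 114/38 ≈ 3, so f = (1/2)^(114/38) ≈ 0.125000.
Cmin,ss = (D/Vd)·f/(1−f), so D = Cmin,ss·Vd·(1−f)/f.
D = 23 × 20 × (1−f)/f ≈ 23 × 20 × 7.00000 ≈ 3220.00 mg.

3220 mg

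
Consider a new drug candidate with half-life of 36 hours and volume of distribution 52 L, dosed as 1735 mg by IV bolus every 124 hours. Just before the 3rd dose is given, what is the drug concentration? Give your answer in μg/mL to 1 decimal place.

f = (1/2)^(τ/t½) = (1/2)^(124/36) ≈ 0.0919.
C₀ = D/Vd = 1735/52 ≈ 33.365 μg/mL.
Before the 3rd dose, 2 doses have been given. Superposition: Cmin = C₀·(f + f²).
≈ 33.365 × (0.0919 + 0.0084) ≈ 33.365 × 0.1003 ≈ 3.347 μg/mL.

3.3 μg/mL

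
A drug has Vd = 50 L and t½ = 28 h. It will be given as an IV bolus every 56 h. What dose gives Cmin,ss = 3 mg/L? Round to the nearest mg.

τ/t½ = 56/28 ≈ 2, so f = (1/2)^(56/28) ≈ 0.250000.
Cmin,ss = (D/Vd)·f/(1−f), so D = Cmin,ss·Vd·(1−f)/f.
D = 3 × 50 × (1−f)/f ≈ 3 × 50 × 3.00000 ≈ 450.00 mg.

450 mg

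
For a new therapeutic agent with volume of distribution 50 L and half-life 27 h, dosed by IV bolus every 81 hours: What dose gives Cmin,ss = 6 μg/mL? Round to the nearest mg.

τ/t½ = 81/27 ≈ 3, so f = (1/2)^(81/27) ≈ 0.125000.
Cmin,ss = (D/Vd)·f/(1−f), so D = Cmin,ss·Vd·(1−f)/f.
D = 6 × 50 × (1−f)/f ≈ 6 × 50 × 7.00000 ≈ 2100.00 mg.

2100 mg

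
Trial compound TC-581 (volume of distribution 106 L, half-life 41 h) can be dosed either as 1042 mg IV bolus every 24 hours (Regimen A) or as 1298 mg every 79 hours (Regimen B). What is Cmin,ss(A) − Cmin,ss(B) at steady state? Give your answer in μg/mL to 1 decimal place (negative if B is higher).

15.3 μg/mL

Regimen A: f = (1/2)^(24/41) ≈ 0.6665; Cmin,ss = (1042/106)·f/(1−f) ≈ 19.646 μg/mL.
Regimen B: f = (1/2)^(79/41) ≈ 0.2630; Cmin,ss = (1298/106)·f/(1−f) ≈ 4.370 μg/mL.
Difference ≈ 19.646 − 4.370 ≈ 15.276 μg/mL.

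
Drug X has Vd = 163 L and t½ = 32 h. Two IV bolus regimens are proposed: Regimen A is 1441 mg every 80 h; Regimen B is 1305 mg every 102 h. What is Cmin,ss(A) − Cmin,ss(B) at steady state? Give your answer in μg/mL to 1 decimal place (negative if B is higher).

0.9 μg/mL

Regimen A: f = (1/2)^(80/32) ≈ 0.1768; Cmin,ss = (1441/163)·f/(1−f) ≈ 1.899 μg/mL.
Regimen B: f = (1/2)^(102/32) ≈ 0.1098; Cmin,ss = (1305/163)·f/(1−f) ≈ 0.988 μg/mL.
Difference ≈ 1.899 − 0.988 ≈ 0.911 μg/mL.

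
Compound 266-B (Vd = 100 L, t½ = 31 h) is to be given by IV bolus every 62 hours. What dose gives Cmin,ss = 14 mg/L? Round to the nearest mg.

τ/t½ = 62/31 ≈ 2, so f = (1/2)^(62/31) ≈ 0.250000.
Cmin,ss = (D/Vd)·f/(1−f), so D = Cmin,ss·Vd·(1−f)/f.
D = 14 × 100 × (1−f)/f ≈ 14 × 100 × 3.00000 ≈ 4200.00 mg.

4200 mg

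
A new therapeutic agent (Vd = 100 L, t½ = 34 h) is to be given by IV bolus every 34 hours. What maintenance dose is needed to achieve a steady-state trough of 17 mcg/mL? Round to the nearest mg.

1700 mg

τ/t½ = 34/34 ≈ 1, so f = (1/2)^(34/34) ≈ 0.500000.
Cmin,ss = (D/Vd)·f/(1−f), so D = Cmin,ss·Vd·(1−f)/f.
D = 17 × 100 × (1−f)/f ≈ 17 × 100 × 1.00000 ≈ 1700.00 mg.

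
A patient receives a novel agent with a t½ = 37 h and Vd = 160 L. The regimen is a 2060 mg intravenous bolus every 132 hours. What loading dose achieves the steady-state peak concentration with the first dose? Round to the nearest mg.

f = (1/2)^(132/37) ≈ 0.084344; accumulation ratio R = 1/(1−f) ≈ 1.09211.
Loading dose to hit Cmax,ss on first dose: D_load = D_maint·R ≈ 2060 × 1.09211 ≈ 2249.75 mg.

2250 mg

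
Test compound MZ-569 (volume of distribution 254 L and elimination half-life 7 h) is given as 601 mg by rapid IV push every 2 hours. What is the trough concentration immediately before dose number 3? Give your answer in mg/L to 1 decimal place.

f = (1/2)^(τ/t½) = (1/2)^(2/7) ≈ 0.8203.
C₀ = D/Vd = 601/254 ≈ 2.366 mg/L.
Before the 3rd dose, 2 doses have been given. Superposition: Cmin = C₀·(f + f²).
≈ 2.366 × (0.8203 + 0.6729) ≈ 2.366 × 1.4932 ≈ 3.533 mg/L.

3.5 mg/L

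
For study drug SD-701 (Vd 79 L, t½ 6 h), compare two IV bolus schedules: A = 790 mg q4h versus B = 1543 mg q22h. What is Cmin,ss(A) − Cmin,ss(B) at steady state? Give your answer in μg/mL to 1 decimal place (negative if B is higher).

15.4 μg/mL

Regimen A: f = (1/2)^(4/6) ≈ 0.6300; Cmin,ss = (790/79)·f/(1−f) ≈ 17.027 μg/mL.
Regimen B: f = (1/2)^(22/6) ≈ 0.0787; Cmin,ss = (1543/79)·f/(1−f) ≈ 1.668 μg/mL.
Difference ≈ 17.027 − 1.668 ≈ 15.359 μg/mL.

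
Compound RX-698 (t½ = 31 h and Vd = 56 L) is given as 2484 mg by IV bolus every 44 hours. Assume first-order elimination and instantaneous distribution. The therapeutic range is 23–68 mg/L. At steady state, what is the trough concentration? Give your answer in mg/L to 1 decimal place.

k = ln2/t½ = ln2/31 ≈ 0.022360 h⁻¹; fraction remaining f = e^(−kτ) = e^(−0.022360×44) ≈ 0.3739.
At steady state, accumulation factor R = 1/(1 − e^(−kτ)) ≈ 1.5972.
Single-dose peak C₀ = D/Vd = 2484/56 ≈ 44.357 mg/L.
Cmax,ss = C₀/(1 − f) ≈ 44.357/0.6261 ≈ 70.847 mg/L.
One interval later, Cmin,ss = Cmax,ss·e^(−kτ) ≈ 70.847 × 0.3739 ≈ 26.490 mg/L.
Trough 26.5 mg/L vs MEC 23 mg/L: adequate.

26.5 mg/L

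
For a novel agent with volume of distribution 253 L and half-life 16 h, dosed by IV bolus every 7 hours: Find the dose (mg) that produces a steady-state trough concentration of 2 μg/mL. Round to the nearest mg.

179 mg

τ/t½ = 7/16 ≈ 0.4375, so f = (1/2)^(7/16) ≈ 0.738413.
Cmin,ss = (D/Vd)·f/(1−f), so D = Cmin,ss·Vd·(1−f)/f.
D = 2 × 253 × (1−f)/f ≈ 2 × 253 × 0.35426 ≈ 179.26 mg.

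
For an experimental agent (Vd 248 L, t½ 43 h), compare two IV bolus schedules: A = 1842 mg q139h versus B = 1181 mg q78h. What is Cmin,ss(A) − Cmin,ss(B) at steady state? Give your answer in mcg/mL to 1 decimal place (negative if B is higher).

-1.0 mcg/mL

Regimen A: f = (1/2)^(139/43) ≈ 0.1064; Cmin,ss = (1842/248)·f/(1−f) ≈ 0.884 mcg/mL.
Regimen B: f = (1/2)^(78/43) ≈ 0.2844; Cmin,ss = (1181/248)·f/(1−f) ≈ 1.893 mcg/mL.
Difference ≈ 0.884 − 1.893 ≈ -1.009 mcg/mL.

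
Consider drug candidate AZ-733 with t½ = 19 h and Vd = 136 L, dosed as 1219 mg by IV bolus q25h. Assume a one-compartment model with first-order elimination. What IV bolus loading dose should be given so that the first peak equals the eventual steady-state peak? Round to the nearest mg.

f = (1/2)^(25/19) ≈ 0.401706; accumulation ratio R = 1/(1−f) ≈ 1.67142.
Loading dose to hit Cmax,ss on first dose: D_load = D_maint·R ≈ 1219 × 1.67142 ≈ 2037.46 mg.

2037 mg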